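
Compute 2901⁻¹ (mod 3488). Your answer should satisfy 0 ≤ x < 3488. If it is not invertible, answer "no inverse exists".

Run Euclid on (3488, 2901):
3488 = 1×2901 + 587
2901 = 4×587 + 553
587 = 1×553 + 34
553 = 16×34 + 9
34 = 3×9 + 7
9 = 1×7 + 2
7 = 3×2 + 1
2 = 2×1 + 0
The gcd is 1. Working backward:
1 = 7 − 3·2
1 = −3·9 + 4·7
1 = 4·34 − 15·9
1 = −15·553 + 244·34
1 = 244·587 − 259·553
1 = −259·2901 + 1280·587
1 = 1280·3488 − 1539·2901
Hence 2901⁻¹ ≡ -1539 ≡ 1949 (mod 3488).

1949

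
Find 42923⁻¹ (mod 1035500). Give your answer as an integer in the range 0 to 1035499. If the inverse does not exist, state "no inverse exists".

297987

Extended Euclidean algorithm:
1035500 = 24·42923 + 5348
42923 = 8·5348 + 139
5348 = 38·139 + 66
139 = 2·66 + 7
66 = 9·7 + 3
7 = 2·3 + 1
3 = 3·1 + 0
gcd = 1, so the inverse exists. Back-substitute:
1 = 7 − 2·3
1 = −2·66 + 19·7
1 = 19·139 − 40·66
1 = −40·5348 + 1539·139
1 = 1539·42923 − 12352·5348
1 = −12352·1035500 + 297987·42923
So 42923·297987 ≡ 1 (mod 1035500).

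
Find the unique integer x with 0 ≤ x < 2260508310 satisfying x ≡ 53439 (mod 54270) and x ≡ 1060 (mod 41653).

1932825219

Write x = 53439 + 54270·k. Then 54270·k ≡ 1060 − 53439 ≡ 30927 (mod 41653).
Need 54270⁻¹ mod 41653. Extended Euclid on (41653, 12617):
41653 = 3×12617 + 3802
12617 = 3×3802 + 1211
3802 = 3×1211 + 169
1211 = 7×169 + 28
169 = 6×28 + 1
28 = 28×1 + 0
Back-substitute:
1 = 169 − 6·28
1 = −6·1211 + 43·169
1 = 43·3802 − 135·1211
1 = −135·12617 + 448·3802
1 = 448·41653 − 1479·12617
54270⁻¹ ≡ 40174 (mod 41653), so k ≡ 40174·30927 ≡ 35614 (mod 41653).
x = 53439 + 54270·35614 = 1932825219.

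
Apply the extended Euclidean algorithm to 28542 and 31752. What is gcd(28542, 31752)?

6

Euclidean algorithm:
31752 = 1*28542 + 3210
28542 = 8*3210 + 2862
3210 = 1*2862 + 348
2862 = 8*348 + 78
348 = 4*78 + 36
78 = 2*36 + 6
36 = 6*6 + 0
gcd(28542, 31752) = 6.
Back-substituting:
6 = 78 − 2·36
6 = −2·348 + 9·78
6 = 9·2862 − 74·348
6 = −74·3210 + 83·2862
6 = 83·28542 − 738·3210
6 = −738·31752 + 821·28542
So 6 = (-738)·31752 + (821)·28542.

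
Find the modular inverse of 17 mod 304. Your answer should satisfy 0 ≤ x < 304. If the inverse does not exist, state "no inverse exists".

Extended Euclidean algorithm:
304 = 17*17 + 15
17 = 1*15 + 2
15 = 7*2 + 1
2 = 2*1 + 0
The gcd is 1. Working backward:
1 = 15 − 7·2
1 = −7·17 + 8·15
1 = 8·304 − 143·17
Hence 17⁻¹ ≡ -143 ≡ 161 (mod 304).

161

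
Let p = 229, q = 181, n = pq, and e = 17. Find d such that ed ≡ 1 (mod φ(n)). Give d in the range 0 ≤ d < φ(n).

19313

φ(n) = (p−1)(q−1) = 228·180 = 41040.
Need d with 17·d ≡ 1 (mod 41040). Apply the extended Euclidean algorithm:
41040 = 2414×17 + 2
17 = 8×2 + 1
2 = 2×1 + 0
Back-substitute:
1 = 17 − 8·2
1 = −8·41040 + 19313·17
So 17·19313 ≡ 1 (mod 41040), hence d = 19313.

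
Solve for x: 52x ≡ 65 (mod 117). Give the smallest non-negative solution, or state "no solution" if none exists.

First find gcd(52, 117):
117 = 2*52 + 13
52 = 4*13 + 0
gcd = 13 and 13 | 65, so solutions exist. Divide through by 13: 4x ≡ 5 (mod 9).
Now find 4⁻¹ mod 9:
9 = 2*4 + 1
4 = 4*1 + 0
Back-substitute:
1 = 9 − 2·4
So 4·(-2) ≡ 1 (mod 9), i.e. 4⁻¹ ≡ 7.
Then x ≡ 7·5 ≡ 8 (mod 9); the smallest non-negative solution is x = 8.

8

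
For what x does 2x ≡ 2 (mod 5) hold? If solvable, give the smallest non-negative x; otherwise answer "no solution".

First find gcd(2, 5):
5 = 2×2 + 1
2 = 2×1 + 0
gcd = 1, so a unique solution mod 5 exists.
Back-substitute for the Bézout coefficients:
1 = 5 − 2·2
So 2·(-2) ≡ 1 (mod 5), giving 2⁻¹ ≡ 3.
x ≡ 2⁻¹·2 ≡ 3·2 ≡ 1 (mod 5).

1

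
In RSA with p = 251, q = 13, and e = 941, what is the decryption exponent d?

1661

φ(n) = (p−1)(q−1) = 250·12 = 3000.
Need d with 941·d ≡ 1 (mod 3000). Apply the extended Euclidean algorithm:
3000 = 3·941 + 177
941 = 5·177 + 56
177 = 3·56 + 9
56 = 6·9 + 2
9 = 4·2 + 1
2 = 2·1 + 0
Back-substitute:
1 = 9 − 4·2
1 = −4·56 + 25·9
1 = 25·177 − 79·56
1 = −79·941 + 420·177
1 = 420·3000 − 1339·941
So 941·(-1339) ≡ 1 (mod 3000), hence d ≡ -1339 ≡ 1661 (mod 3000).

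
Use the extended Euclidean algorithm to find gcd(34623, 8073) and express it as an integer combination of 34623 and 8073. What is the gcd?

Euclidean algorithm:
34623 = 4×8073 + 2331
8073 = 3×2331 + 1080
2331 = 2×1080 + 171
1080 = 6×171 + 54
171 = 3×54 + 9
54 = 6×9 + 0
gcd(34623, 8073) = 9.
Working backward:
9 = 171 − 3·54
9 = −3·1080 + 19·171
9 = 19·2331 − 41·1080
9 = −41·8073 + 142·2331
9 = 142·34623 − 609·8073
So 9 = (142)·34623 + (-609)·8073.

9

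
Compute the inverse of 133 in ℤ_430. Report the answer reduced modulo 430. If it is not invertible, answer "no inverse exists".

97

Extended Euclidean algorithm:
430 = 3×133 + 31
133 = 4×31 + 9
31 = 3×9 + 4
9 = 2×4 + 1
4 = 4×1 + 0
Since gcd(133, 430) = 1, back-substitute to write 1 as a combination:
1 = 9 − 2·4
1 = −2·31 + 7·9
1 = 7·133 − 30·31
1 = −30·430 + 97·133
So 133·97 ≡ 1 (mod 430).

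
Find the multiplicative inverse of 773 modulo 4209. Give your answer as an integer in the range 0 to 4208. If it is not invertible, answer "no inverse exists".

1040

Run Euclid on (4209, 773):
4209 = 5*773 + 344
773 = 2*344 + 85
344 = 4*85 + 4
85 = 21*4 + 1
4 = 4*1 + 0
The gcd is 1. Working backward:
1 = 85 − 21·4
1 = −21·344 + 85·85
1 = 85·773 − 191·344
1 = −191·4209 + 1040·773
So 773·1040 ≡ 1 (mod 4209).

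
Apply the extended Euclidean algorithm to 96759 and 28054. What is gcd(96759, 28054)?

13

Euclidean algorithm:
96759 = 3·28054 + 12597
28054 = 2·12597 + 2860
12597 = 4·2860 + 1157
2860 = 2·1157 + 546
1157 = 2·546 + 65
546 = 8·65 + 26
65 = 2·26 + 13
26 = 2·13 + 0
gcd(96759, 28054) = 13.
Working backward:
13 = 65 − 2·26
13 = −2·546 + 17·65
13 = 17·1157 − 36·546
13 = −36·2860 + 89·1157
13 = 89·12597 − 392·2860
13 = −392·28054 + 873·12597
13 = 873·96759 − 3011·28054
So 13 = (873)·96759 + (-3011)·28054.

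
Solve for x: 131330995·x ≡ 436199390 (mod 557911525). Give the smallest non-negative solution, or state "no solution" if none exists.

49012922

First find gcd(131330995, 557911525):
557911525 = 4×131330995 + 32587545
131330995 = 4×32587545 + 980815
32587545 = 33×980815 + 220650
980815 = 4×220650 + 98215
220650 = 2×98215 + 24220
98215 = 4×24220 + 1335
24220 = 18×1335 + 190
1335 = 7×190 + 5
190 = 38×5 + 0
gcd = 5 and 5 | 436199390, so solutions exist. Divide through by 5: 26266199x ≡ 87239878 (mod 111582305).
Now find 26266199⁻¹ mod 111582305:
111582305 = 4*26266199 + 6517509
26266199 = 4*6517509 + 196163
6517509 = 33*196163 + 44130
196163 = 4*44130 + 19643
44130 = 2*19643 + 4844
19643 = 4*4844 + 267
4844 = 18*267 + 38
267 = 7*38 + 1
38 = 38*1 + 0
Back-substitute:
1 = 267 − 7·38
1 = −7·4844 + 127·267
1 = 127·19643 − 515·4844
1 = −515·44130 + 1157·19643
1 = 1157·196163 − 5143·44130
1 = −5143·6517509 + 170876·196163
1 = 170876·26266199 − 688647·6517509
1 = −688647·111582305 + 2925464·26266199
So 26266199⁻¹ ≡ 2925464 (mod 111582305).
Then x ≡ 2925464·87239878 ≡ 49012922 (mod 111582305); the smallest non-negative solution is x = 49012922.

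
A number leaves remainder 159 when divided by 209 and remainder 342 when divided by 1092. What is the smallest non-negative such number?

Write x = 159 + 209·k. Then 209·k ≡ 342 − 159 ≡ 183 (mod 1092).
Need 209⁻¹ mod 1092. Extended Euclid on (1092, 209):
1092 = 5×209 + 47
209 = 4×47 + 21
47 = 2×21 + 5
21 = 4×5 + 1
5 = 5×1 + 0
Back-substitute:
1 = 21 − 4·5
1 = −4·47 + 9·21
1 = 9·209 − 40·47
1 = −40·1092 + 209·209
209⁻¹ ≡ 209 (mod 1092), so k ≡ 209·183 ≡ 27 (mod 1092).
x = 159 + 209·27 = 5802.

5802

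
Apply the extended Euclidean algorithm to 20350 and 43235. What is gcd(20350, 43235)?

5

Repeated division:
43235 = 2*20350 + 2535
20350 = 8*2535 + 70
2535 = 36*70 + 15
70 = 4*15 + 10
15 = 1*10 + 5
10 = 2*5 + 0
gcd(20350, 43235) = 5.
Express as a combination:
5 = 15 − 10
5 = −70 + 5·15
5 = 5·2535 − 181·70
5 = −181·20350 + 1453·2535
5 = 1453·43235 − 3087·20350
So 5 = (1453)·43235 + (-3087)·20350.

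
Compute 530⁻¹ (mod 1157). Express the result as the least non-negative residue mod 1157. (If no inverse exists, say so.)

823

gcd(1157, 530) by repeated division:
1157 = 2×530 + 97
530 = 5×97 + 45
97 = 2×45 + 7
45 = 6×7 + 3
7 = 2×3 + 1
3 = 3×1 + 0
The gcd is 1. Working backward:
1 = 7 − 2·3
1 = −2·45 + 13·7
1 = 13·97 − 28·45
1 = −28·530 + 153·97
1 = 153·1157 − 334·530
Thus 530·(-334) ≡ 1 (mod 1157); reducing, -334 mod 1157 = 823.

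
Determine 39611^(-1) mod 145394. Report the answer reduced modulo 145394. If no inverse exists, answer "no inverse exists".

Run Euclid on (145394, 39611):
145394 = 3×39611 + 26561
39611 = 1×26561 + 13050
26561 = 2×13050 + 461
13050 = 28×461 + 142
461 = 3×142 + 35
142 = 4×35 + 2
35 = 17×2 + 1
2 = 2×1 + 0
The gcd is 1. Working backward:
1 = 35 − 17·2
1 = −17·142 + 69·35
1 = 69·461 − 224·142
1 = −224·13050 + 6341·461
1 = 6341·26561 − 12906·13050
1 = −12906·39611 + 19247·26561
1 = 19247·145394 − 70647·39611
Thus 39611·(-70647) ≡ 1 (mod 145394); reducing, -70647 mod 145394 = 74747.

74747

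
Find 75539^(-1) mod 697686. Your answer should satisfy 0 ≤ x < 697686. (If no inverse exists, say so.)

Apply the Euclidean algorithm to 697686 and 75539:
697686 = 9·75539 + 17835
75539 = 4·17835 + 4199
17835 = 4·4199 + 1039
4199 = 4·1039 + 43
1039 = 24·43 + 7
43 = 6·7 + 1
7 = 7·1 + 0
The gcd is 1. Working backward:
1 = 43 − 6·7
1 = −6·1039 + 145·43
1 = 145·4199 − 586·1039
1 = −586·17835 + 2489·4199
1 = 2489·75539 − 10542·17835
1 = −10542·697686 + 97367·75539
So 75539·97367 ≡ 1 (mod 697686).

97367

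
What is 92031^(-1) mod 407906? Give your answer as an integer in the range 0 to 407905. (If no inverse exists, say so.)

Apply the Euclidean algorithm to 407906 and 92031:
407906 = 4*92031 + 39782
92031 = 2*39782 + 12467
39782 = 3*12467 + 2381
12467 = 5*2381 + 562
2381 = 4*562 + 133
562 = 4*133 + 30
133 = 4*30 + 13
30 = 2*13 + 4
13 = 3*4 + 1
4 = 4*1 + 0
Since gcd(92031, 407906) = 1, back-substitute to write 1 as a combination:
1 = 13 − 3·4
1 = −3·30 + 7·13
1 = 7·133 − 31·30
1 = −31·562 + 131·133
1 = 131·2381 − 555·562
1 = −555·12467 + 2906·2381
1 = 2906·39782 − 9273·12467
1 = −9273·92031 + 21452·39782
1 = 21452·407906 − 95081·92031
Hence 92031⁻¹ ≡ -95081 ≡ 312825 (mod 407906).

312825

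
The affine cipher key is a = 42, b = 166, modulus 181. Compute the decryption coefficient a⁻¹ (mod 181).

125

gcd(181, 42) by repeated division:
181 = 4×42 + 13
42 = 3×13 + 3
13 = 4×3 + 1
3 = 3×1 + 0
Since gcd(42, 181) = 1, back-substitute to write 1 as a combination:
1 = 13 − 4·3
1 = −4·42 + 13·13
1 = 13·181 − 56·42
So 42·(-56) ≡ 1 (mod 181), and -56 ≡ 125 (mod 181).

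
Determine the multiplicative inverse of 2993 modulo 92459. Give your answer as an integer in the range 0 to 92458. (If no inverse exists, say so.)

63637

Apply the Euclidean algorithm to 92459 and 2993:
92459 = 30·2993 + 2669
2993 = 1·2669 + 324
2669 = 8·324 + 77
324 = 4·77 + 16
77 = 4·16 + 13
16 = 1·13 + 3
13 = 4·3 + 1
3 = 3·1 + 0
Since gcd(2993, 92459) = 1, back-substitute to write 1 as a combination:
1 = 13 − 4·3
1 = −4·16 + 5·13
1 = 5·77 − 24·16
1 = −24·324 + 101·77
1 = 101·2669 − 832·324
1 = −832·2993 + 933·2669
1 = 933·92459 − 28822·2993
Hence 2993⁻¹ ≡ -28822 ≡ 63637 (mod 92459).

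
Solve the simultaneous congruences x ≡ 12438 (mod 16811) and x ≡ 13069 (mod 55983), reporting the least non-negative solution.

Write x = 12438 + 16811·k. Then 16811·k ≡ 13069 − 12438 ≡ 631 (mod 55983).
Need 16811⁻¹ mod 55983. Extended Euclid on (55983, 16811):
55983 = 3*16811 + 5550
16811 = 3*5550 + 161
5550 = 34*161 + 76
161 = 2*76 + 9
76 = 8*9 + 4
9 = 2*4 + 1
4 = 4*1 + 0
Back-substitute:
1 = 9 − 2·4
1 = −2·76 + 17·9
1 = 17·161 − 36·76
1 = −36·5550 + 1241·161
1 = 1241·16811 − 3759·5550
1 = −3759·55983 + 12518·16811
16811⁻¹ ≡ 12518 (mod 55983), so k ≡ 12518·631 ≡ 5255 (mod 55983).
x = 12438 + 16811·5255 = 88354243.

88354243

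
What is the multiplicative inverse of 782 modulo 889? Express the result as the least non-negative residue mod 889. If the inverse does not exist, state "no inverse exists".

108

gcd(889, 782) by repeated division:
889 = 1*782 + 107
782 = 7*107 + 33
107 = 3*33 + 8
33 = 4*8 + 1
8 = 8*1 + 0
The gcd is 1. Working backward:
1 = 33 − 4·8
1 = −4·107 + 13·33
1 = 13·782 − 95·107
1 = −95·889 + 108·782
So 782·108 ≡ 1 (mod 889).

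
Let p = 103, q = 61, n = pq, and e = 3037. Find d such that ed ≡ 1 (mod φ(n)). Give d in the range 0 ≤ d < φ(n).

φ(n) = (p−1)(q−1) = 102·60 = 6120.
Need d with 3037·d ≡ 1 (mod 6120). Apply the extended Euclidean algorithm:
6120 = 2·3037 + 46
3037 = 66·46 + 1
46 = 46·1 + 0
Back-substitute:
1 = 3037 − 66·46
1 = −66·6120 + 133·3037
So 3037·133 ≡ 1 (mod 6120), hence d = 133.

133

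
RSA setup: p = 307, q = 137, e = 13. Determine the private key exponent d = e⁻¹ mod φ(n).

φ(n) = (p−1)(q−1) = 306·136 = 41616.
Need d with 13·d ≡ 1 (mod 41616). Apply the extended Euclidean algorithm:
41616 = 3201×13 + 3
13 = 4×3 + 1
3 = 3×1 + 0
Back-substitute:
1 = 13 − 4·3
1 = −4·41616 + 12805·13
So 13·12805 ≡ 1 (mod 41616), hence d = 12805.

12805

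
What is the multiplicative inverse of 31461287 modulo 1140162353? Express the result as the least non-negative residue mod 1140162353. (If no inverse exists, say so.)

no inverse exists

Compute gcd(31461287, 1140162353):
1140162353 = 36·31461287 + 7556021
31461287 = 4·7556021 + 1237203
7556021 = 6·1237203 + 132803
1237203 = 9·132803 + 41976
132803 = 3·41976 + 6875
41976 = 6·6875 + 726
6875 = 9·726 + 341
726 = 2·341 + 44
341 = 7·44 + 33
44 = 1·33 + 11
33 = 3·11 + 0
The gcd is 11, not 1, hence no inverse exists.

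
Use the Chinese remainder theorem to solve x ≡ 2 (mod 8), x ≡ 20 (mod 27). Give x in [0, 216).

Write x = 2 + 8·k. Then 8·k ≡ 20 − 2 ≡ 18 (mod 27).
Need 8⁻¹ mod 27. Extended Euclid on (27, 8):
27 = 3*8 + 3
8 = 2*3 + 2
3 = 1*2 + 1
2 = 2*1 + 0
Back-substitute:
1 = 3 − 2
1 = −8 + 3·3
1 = 3·27 − 10·8
8⁻¹ ≡ 17 (mod 27), so k ≡ 17·18 ≡ 9 (mod 27).
x = 2 + 8·9 = 74.

74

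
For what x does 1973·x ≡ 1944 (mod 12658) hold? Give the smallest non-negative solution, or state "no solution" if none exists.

First find gcd(1973, 12658):
12658 = 6*1973 + 820
1973 = 2*820 + 333
820 = 2*333 + 154
333 = 2*154 + 25
154 = 6*25 + 4
25 = 6*4 + 1
4 = 4*1 + 0
gcd = 1, so a unique solution mod 12658 exists.
Back-substitute for the Bézout coefficients:
1 = 25 − 6·4
1 = −6·154 + 37·25
1 = 37·333 − 80·154
1 = −80·820 + 197·333
1 = 197·1973 − 474·820
1 = −474·12658 + 3041·1973
So 1973·(3041) ≡ 1 (mod 12658), giving 1973⁻¹ ≡ 3041.
x ≡ 1973⁻¹·1944 ≡ 3041·1944 ≡ 418 (mod 12658).

418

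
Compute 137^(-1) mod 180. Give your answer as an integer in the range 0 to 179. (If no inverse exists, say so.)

Extended Euclidean algorithm:
180 = 1*137 + 43
137 = 3*43 + 8
43 = 5*8 + 3
8 = 2*3 + 2
3 = 1*2 + 1
2 = 2*1 + 0
Since gcd(137, 180) = 1, back-substitute to write 1 as a combination:
1 = 3 − 2
1 = −8 + 3·3
1 = 3·43 − 16·8
1 = −16·137 + 51·43
1 = 51·180 − 67·137
Hence 137⁻¹ ≡ -67 ≡ 113 (mod 180).

113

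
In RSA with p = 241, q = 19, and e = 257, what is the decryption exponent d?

φ(n) = (p−1)(q−1) = 240·18 = 4320.
Need d with 257·d ≡ 1 (mod 4320). Apply the extended Euclidean algorithm:
4320 = 16*257 + 208
257 = 1*208 + 49
208 = 4*49 + 12
49 = 4*12 + 1
12 = 12*1 + 0
Back-substitute:
1 = 49 − 4·12
1 = −4·208 + 17·49
1 = 17·257 − 21·208
1 = −21·4320 + 353·257
So 257·353 ≡ 1 (mod 4320), hence d = 353.

353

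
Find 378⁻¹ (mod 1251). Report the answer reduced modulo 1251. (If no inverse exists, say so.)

Compute gcd(378, 1251):
1251 = 3·378 + 117
378 = 3·117 + 27
117 = 4·27 + 9
27 = 3·9 + 0
The gcd is 9, not 1, hence no inverse exists.

no inverse exists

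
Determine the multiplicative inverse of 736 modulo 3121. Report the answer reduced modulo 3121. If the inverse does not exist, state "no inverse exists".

335

Extended Euclidean algorithm:
3121 = 4*736 + 177
736 = 4*177 + 28
177 = 6*28 + 9
28 = 3*9 + 1
9 = 9*1 + 0
Since gcd(736, 3121) = 1, back-substitute to write 1 as a combination:
1 = 28 − 3·9
1 = −3·177 + 19·28
1 = 19·736 − 79·177
1 = −79·3121 + 335·736
So 736·335 ≡ 1 (mod 3121).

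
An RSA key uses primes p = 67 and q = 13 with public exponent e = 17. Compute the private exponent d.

φ(n) = (p−1)(q−1) = 66·12 = 792.
Need d with 17·d ≡ 1 (mod 792). Apply the extended Euclidean algorithm:
792 = 46×17 + 10
17 = 1×10 + 7
10 = 1×7 + 3
7 = 2×3 + 1
3 = 3×1 + 0
Back-substitute:
1 = 7 − 2·3
1 = −2·10 + 3·7
1 = 3·17 − 5·10
1 = −5·792 + 233·17
So 17·233 ≡ 1 (mod 792), hence d = 233.

233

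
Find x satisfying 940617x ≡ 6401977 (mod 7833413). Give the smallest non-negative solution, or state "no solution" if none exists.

6891212

First find gcd(940617, 7833413):
7833413 = 8*940617 + 308477
940617 = 3*308477 + 15186
308477 = 20*15186 + 4757
15186 = 3*4757 + 915
4757 = 5*915 + 182
915 = 5*182 + 5
182 = 36*5 + 2
5 = 2*2 + 1
2 = 2*1 + 0
gcd = 1, so a unique solution mod 7833413 exists.
Back-substitute for the Bézout coefficients:
1 = 5 − 2·2
1 = −2·182 + 73·5
1 = 73·915 − 367·182
1 = −367·4757 + 1908·915
1 = 1908·15186 − 6091·4757
1 = −6091·308477 + 123728·15186
1 = 123728·940617 − 377275·308477
1 = −377275·7833413 + 3141928·940617
So 940617·(3141928) ≡ 1 (mod 7833413), giving 940617⁻¹ ≡ 3141928.
x ≡ 940617⁻¹·6401977 ≡ 3141928·6401977 ≡ 6891212 (mod 7833413).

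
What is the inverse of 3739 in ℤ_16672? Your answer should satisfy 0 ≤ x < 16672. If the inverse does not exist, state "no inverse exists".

Extended Euclidean algorithm:
16672 = 4*3739 + 1716
3739 = 2*1716 + 307
1716 = 5*307 + 181
307 = 1*181 + 126
181 = 1*126 + 55
126 = 2*55 + 16
55 = 3*16 + 7
16 = 2*7 + 2
7 = 3*2 + 1
2 = 2*1 + 0
The gcd is 1. Working backward:
1 = 7 − 3·2
1 = −3·16 + 7·7
1 = 7·55 − 24·16
1 = −24·126 + 55·55
1 = 55·181 − 79·126
1 = −79·307 + 134·181
1 = 134·1716 − 749·307
1 = −749·3739 + 1632·1716
1 = 1632·16672 − 7277·3739
Hence 3739⁻¹ ≡ -7277 ≡ 9395 (mod 16672).

9395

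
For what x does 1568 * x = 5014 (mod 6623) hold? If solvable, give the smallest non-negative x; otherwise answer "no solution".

4962

First find gcd(1568, 6623):
6623 = 4*1568 + 351
1568 = 4*351 + 164
351 = 2*164 + 23
164 = 7*23 + 3
23 = 7*3 + 2
3 = 1*2 + 1
2 = 2*1 + 0
gcd = 1, so a unique solution mod 6623 exists.
Back-substitute for the Bézout coefficients:
1 = 3 − 2
1 = −23 + 8·3
1 = 8·164 − 57·23
1 = −57·351 + 122·164
1 = 122·1568 − 545·351
1 = −545·6623 + 2302·1568
So 1568·(2302) ≡ 1 (mod 6623), giving 1568⁻¹ ≡ 2302.
x ≡ 1568⁻¹·5014 ≡ 2302·5014 ≡ 4962 (mod 6623).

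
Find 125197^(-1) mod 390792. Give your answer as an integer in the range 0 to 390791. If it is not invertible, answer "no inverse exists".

216901

Extended Euclidean algorithm:
390792 = 3×125197 + 15201
125197 = 8×15201 + 3589
15201 = 4×3589 + 845
3589 = 4×845 + 209
845 = 4×209 + 9
209 = 23×9 + 2
9 = 4×2 + 1
2 = 2×1 + 0
gcd = 1, so the inverse exists. Back-substitute:
1 = 9 − 4·2
1 = −4·209 + 93·9
1 = 93·845 − 376·209
1 = −376·3589 + 1597·845
1 = 1597·15201 − 6764·3589
1 = −6764·125197 + 55709·15201
1 = 55709·390792 − 173891·125197
So 125197·(-173891) ≡ 1 (mod 390792), and -173891 ≡ 216901 (mod 390792).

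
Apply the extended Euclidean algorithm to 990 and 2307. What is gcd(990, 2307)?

Repeated division:
2307 = 2*990 + 327
990 = 3*327 + 9
327 = 36*9 + 3
9 = 3*3 + 0
gcd(990, 2307) = 3.
Express as a combination:
3 = 327 − 36·9
3 = −36·990 + 109·327
3 = 109·2307 − 254·990
So 3 = (109)·2307 + (-254)·990.

3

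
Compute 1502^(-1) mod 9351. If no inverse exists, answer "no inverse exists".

3779

gcd(9351, 1502) by repeated division:
9351 = 6*1502 + 339
1502 = 4*339 + 146
339 = 2*146 + 47
146 = 3*47 + 5
47 = 9*5 + 2
5 = 2*2 + 1
2 = 2*1 + 0
The gcd is 1. Working backward:
1 = 5 − 2·2
1 = −2·47 + 19·5
1 = 19·146 − 59·47
1 = −59·339 + 137·146
1 = 137·1502 − 607·339
1 = −607·9351 + 3779·1502
So 1502·3779 ≡ 1 (mod 9351).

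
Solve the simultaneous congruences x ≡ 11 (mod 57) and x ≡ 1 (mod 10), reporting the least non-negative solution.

11

Write x = 11 + 57·k. Then 57·k ≡ 1 − 11 ≡ 0 (mod 10).
Need 57⁻¹ mod 10. Extended Euclid on (10, 7):
10 = 1*7 + 3
7 = 2*3 + 1
3 = 3*1 + 0
Back-substitute:
1 = 7 − 2·3
1 = −2·10 + 3·7
57⁻¹ ≡ 3 (mod 10), so k ≡ 3·0 ≡ 0 (mod 10).
x = 11 + 57·0 = 11.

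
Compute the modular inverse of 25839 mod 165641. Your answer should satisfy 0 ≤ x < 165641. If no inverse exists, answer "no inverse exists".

139031

Apply the Euclidean algorithm to 165641 and 25839:
165641 = 6×25839 + 10607
25839 = 2×10607 + 4625
10607 = 2×4625 + 1357
4625 = 3×1357 + 554
1357 = 2×554 + 249
554 = 2×249 + 56
249 = 4×56 + 25
56 = 2×25 + 6
25 = 4×6 + 1
6 = 6×1 + 0
Since gcd(25839, 165641) = 1, back-substitute to write 1 as a combination:
1 = 25 − 4·6
1 = −4·56 + 9·25
1 = 9·249 − 40·56
1 = −40·554 + 89·249
1 = 89·1357 − 218·554
1 = −218·4625 + 743·1357
1 = 743·10607 − 1704·4625
1 = −1704·25839 + 4151·10607
1 = 4151·165641 − 26610·25839
So 25839·(-26610) ≡ 1 (mod 165641), and -26610 ≡ 139031 (mod 165641).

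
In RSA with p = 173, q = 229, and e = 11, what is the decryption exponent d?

35651

φ(n) = (p−1)(q−1) = 172·228 = 39216.
Need d with 11·d ≡ 1 (mod 39216). Apply the extended Euclidean algorithm:
39216 = 3565*11 + 1
11 = 11*1 + 0
Back-substitute:
1 = 39216 − 3565·11
So 11·(-3565) ≡ 1 (mod 39216), hence d ≡ -3565 ≡ 35651 (mod 39216).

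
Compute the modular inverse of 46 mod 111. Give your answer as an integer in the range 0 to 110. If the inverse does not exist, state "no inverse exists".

70

Apply the Euclidean algorithm to 111 and 46:
111 = 2×46 + 19
46 = 2×19 + 8
19 = 2×8 + 3
8 = 2×3 + 2
3 = 1×2 + 1
2 = 2×1 + 0
gcd = 1, so the inverse exists. Back-substitute:
1 = 3 − 2
1 = −8 + 3·3
1 = 3·19 − 7·8
1 = −7·46 + 17·19
1 = 17·111 − 41·46
Hence 46⁻¹ ≡ -41 ≡ 70 (mod 111).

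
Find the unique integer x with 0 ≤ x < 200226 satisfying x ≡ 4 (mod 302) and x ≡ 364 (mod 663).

142246

Write x = 4 + 302·k. Then 302·k ≡ 364 − 4 ≡ 360 (mod 663).
Need 302⁻¹ mod 663. Extended Euclid on (663, 302):
663 = 2×302 + 59
302 = 5×59 + 7
59 = 8×7 + 3
7 = 2×3 + 1
3 = 3×1 + 0
Back-substitute:
1 = 7 − 2·3
1 = −2·59 + 17·7
1 = 17·302 − 87·59
1 = −87·663 + 191·302
302⁻¹ ≡ 191 (mod 663), so k ≡ 191·360 ≡ 471 (mod 663).
x = 4 + 302·471 = 142246.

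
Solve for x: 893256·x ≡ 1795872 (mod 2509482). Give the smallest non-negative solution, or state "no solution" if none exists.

First find gcd(893256, 2509482):
2509482 = 2*893256 + 722970
893256 = 1*722970 + 170286
722970 = 4*170286 + 41826
170286 = 4*41826 + 2982
41826 = 14*2982 + 78
2982 = 38*78 + 18
78 = 4*18 + 6
18 = 3*6 + 0
gcd = 6 and 6 | 1795872, so solutions exist. Divide through by 6: 148876x ≡ 299312 (mod 418247).
Now find 148876⁻¹ mod 418247:
418247 = 2·148876 + 120495
148876 = 1·120495 + 28381
120495 = 4·28381 + 6971
28381 = 4·6971 + 497
6971 = 14·497 + 13
497 = 38·13 + 3
13 = 4·3 + 1
3 = 3·1 + 0
Back-substitute:
1 = 13 − 4·3
1 = −4·497 + 153·13
1 = 153·6971 − 2146·497
1 = −2146·28381 + 8737·6971
1 = 8737·120495 − 37094·28381
1 = −37094·148876 + 45831·120495
1 = 45831·418247 − 128756·148876
So 148876·(-128756) ≡ 1 (mod 418247), i.e. 148876⁻¹ ≡ 289491.
Then x ≡ 289491·299312 ≡ 317449 (mod 418247); the smallest non-negative solution is x = 317449.

317449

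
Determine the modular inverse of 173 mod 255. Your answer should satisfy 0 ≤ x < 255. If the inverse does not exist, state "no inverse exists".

Apply the Euclidean algorithm to 255 and 173:
255 = 1*173 + 82
173 = 2*82 + 9
82 = 9*9 + 1
9 = 9*1 + 0
gcd = 1, so the inverse exists. Back-substitute:
1 = 82 − 9·9
1 = −9·173 + 19·82
1 = 19·255 − 28·173
So 173·(-28) ≡ 1 (mod 255), and -28 ≡ 227 (mod 255).

227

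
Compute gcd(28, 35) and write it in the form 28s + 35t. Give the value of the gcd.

Repeated division:
35 = 1·28 + 7
28 = 4·7 + 0
gcd(28, 35) = 7.
Express as a combination:
7 = 35 − 28
So 7 = (1)·35 + (-1)·28.

7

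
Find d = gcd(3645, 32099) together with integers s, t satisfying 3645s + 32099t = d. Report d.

1

Euclidean algorithm:
32099 = 8*3645 + 2939
3645 = 1*2939 + 706
2939 = 4*706 + 115
706 = 6*115 + 16
115 = 7*16 + 3
16 = 5*3 + 1
3 = 3*1 + 0
gcd(3645, 32099) = 1.
Working backward:
1 = 16 − 5·3
1 = −5·115 + 36·16
1 = 36·706 − 221·115
1 = −221·2939 + 920·706
1 = 920·3645 − 1141·2939
1 = −1141·32099 + 10048·3645
So 1 = (-1141)·32099 + (10048)·3645.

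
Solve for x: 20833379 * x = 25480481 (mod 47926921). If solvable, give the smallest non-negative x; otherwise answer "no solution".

gcd(20833379, 47926921):
47926921 = 2×20833379 + 6260163
20833379 = 3×6260163 + 2052890
6260163 = 3×2052890 + 101493
2052890 = 20×101493 + 23030
101493 = 4×23030 + 9373
23030 = 2×9373 + 4284
9373 = 2×4284 + 805
4284 = 5×805 + 259
805 = 3×259 + 28
259 = 9×28 + 7
28 = 4×7 + 0
gcd = 7, but 7 ∤ 25480481, so the congruence has no solution.

no solution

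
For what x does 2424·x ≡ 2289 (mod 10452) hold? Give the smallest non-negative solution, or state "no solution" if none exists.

no solution

gcd(2424, 10452):
10452 = 4×2424 + 756
2424 = 3×756 + 156
756 = 4×156 + 132
156 = 1×132 + 24
132 = 5×24 + 12
24 = 2×12 + 0
gcd = 12, but 12 ∤ 2289, so the congruence has no solution.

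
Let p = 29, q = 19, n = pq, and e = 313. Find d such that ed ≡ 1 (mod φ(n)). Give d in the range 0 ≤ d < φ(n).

φ(n) = (p−1)(q−1) = 28·18 = 504.
Need d with 313·d ≡ 1 (mod 504). Apply the extended Euclidean algorithm:
504 = 1·313 + 191
313 = 1·191 + 122
191 = 1·122 + 69
122 = 1·69 + 53
69 = 1·53 + 16
53 = 3·16 + 5
16 = 3·5 + 1
5 = 5·1 + 0
Back-substitute:
1 = 16 − 3·5
1 = −3·53 + 10·16
1 = 10·69 − 13·53
1 = −13·122 + 23·69
1 = 23·191 − 36·122
1 = −36·313 + 59·191
1 = 59·504 − 95·313
So 313·(-95) ≡ 1 (mod 504), hence d ≡ -95 ≡ 409 (mod 504).

409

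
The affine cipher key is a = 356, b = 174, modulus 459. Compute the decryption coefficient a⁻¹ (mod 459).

254

gcd(459, 356) by repeated division:
459 = 1·356 + 103
356 = 3·103 + 47
103 = 2·47 + 9
47 = 5·9 + 2
9 = 4·2 + 1
2 = 2·1 + 0
gcd = 1, so the inverse exists. Back-substitute:
1 = 9 − 4·2
1 = −4·47 + 21·9
1 = 21·103 − 46·47
1 = −46·356 + 159·103
1 = 159·459 − 205·356
Thus 356·(-205) ≡ 1 (mod 459); reducing, -205 mod 459 = 254.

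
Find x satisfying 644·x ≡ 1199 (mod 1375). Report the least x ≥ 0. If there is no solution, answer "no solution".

First find gcd(644, 1375):
1375 = 2·644 + 87
644 = 7·87 + 35
87 = 2·35 + 17
35 = 2·17 + 1
17 = 17·1 + 0
gcd = 1, so a unique solution mod 1375 exists.
Back-substitute for the Bézout coefficients:
1 = 35 − 2·17
1 = −2·87 + 5·35
1 = 5·644 − 37·87
1 = −37·1375 + 79·644
So 644·(79) ≡ 1 (mod 1375), giving 644⁻¹ ≡ 79.
x ≡ 644⁻¹·1199 ≡ 79·1199 ≡ 1221 (mod 1375).

1221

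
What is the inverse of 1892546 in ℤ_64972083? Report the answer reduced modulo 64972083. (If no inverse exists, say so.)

Extended Euclidean algorithm:
64972083 = 34×1892546 + 625519
1892546 = 3×625519 + 15989
625519 = 39×15989 + 1948
15989 = 8×1948 + 405
1948 = 4×405 + 328
405 = 1×328 + 77
328 = 4×77 + 20
77 = 3×20 + 17
20 = 1×17 + 3
17 = 5×3 + 2
3 = 1×2 + 1
2 = 2×1 + 0
Since gcd(1892546, 64972083) = 1, back-substitute to write 1 as a combination:
1 = 3 − 2
1 = −17 + 6·3
1 = 6·20 − 7·17
1 = −7·77 + 27·20
1 = 27·328 − 115·77
1 = −115·405 + 142·328
1 = 142·1948 − 683·405
1 = −683·15989 + 5606·1948
1 = 5606·625519 − 219317·15989
1 = −219317·1892546 + 663557·625519
1 = 663557·64972083 − 22780255·1892546
Hence 1892546⁻¹ ≡ -22780255 ≡ 42191828 (mod 64972083).

42191828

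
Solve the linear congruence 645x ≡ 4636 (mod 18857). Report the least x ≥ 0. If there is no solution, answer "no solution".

8544

First find gcd(645, 18857):
18857 = 29·645 + 152
645 = 4·152 + 37
152 = 4·37 + 4
37 = 9·4 + 1
4 = 4·1 + 0
gcd = 1, so a unique solution mod 18857 exists.
Back-substitute for the Bézout coefficients:
1 = 37 − 9·4
1 = −9·152 + 37·37
1 = 37·645 − 157·152
1 = −157·18857 + 4590·645
So 645·(4590) ≡ 1 (mod 18857), giving 645⁻¹ ≡ 4590.
x ≡ 645⁻¹·4636 ≡ 4590·4636 ≡ 8544 (mod 18857).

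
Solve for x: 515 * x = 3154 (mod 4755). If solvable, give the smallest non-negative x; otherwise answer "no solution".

no solution

gcd(515, 4755):
4755 = 9×515 + 120
515 = 4×120 + 35
120 = 3×35 + 15
35 = 2×15 + 5
15 = 3×5 + 0
gcd = 5, but 5 ∤ 3154, so the congruence has no solution.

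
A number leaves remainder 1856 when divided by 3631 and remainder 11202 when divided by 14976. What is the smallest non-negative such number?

45658050

Write x = 1856 + 3631·k. Then 3631·k ≡ 11202 − 1856 ≡ 9346 (mod 14976).
Need 3631⁻¹ mod 14976. Extended Euclid on (14976, 3631):
14976 = 4*3631 + 452
3631 = 8*452 + 15
452 = 30*15 + 2
15 = 7*2 + 1
2 = 2*1 + 0
Back-substitute:
1 = 15 − 7·2
1 = −7·452 + 211·15
1 = 211·3631 − 1695·452
1 = −1695·14976 + 6991·3631
3631⁻¹ ≡ 6991 (mod 14976), so k ≡ 6991·9346 ≡ 12574 (mod 14976).
x = 1856 + 3631·12574 = 45658050.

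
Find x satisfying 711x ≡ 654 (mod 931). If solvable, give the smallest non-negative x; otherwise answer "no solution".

First find gcd(711, 931):
931 = 1×711 + 220
711 = 3×220 + 51
220 = 4×51 + 16
51 = 3×16 + 3
16 = 5×3 + 1
3 = 3×1 + 0
gcd = 1, so a unique solution mod 931 exists.
Back-substitute for the Bézout coefficients:
1 = 16 − 5·3
1 = −5·51 + 16·16
1 = 16·220 − 69·51
1 = −69·711 + 223·220
1 = 223·931 − 292·711
So 711·(-292) ≡ 1 (mod 931), giving 711⁻¹ ≡ 639.
x ≡ 711⁻¹·654 ≡ 639·654 ≡ 818 (mod 931).

818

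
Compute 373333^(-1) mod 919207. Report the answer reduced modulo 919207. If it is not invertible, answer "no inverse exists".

295600

gcd(919207, 373333) by repeated division:
919207 = 2*373333 + 172541
373333 = 2*172541 + 28251
172541 = 6*28251 + 3035
28251 = 9*3035 + 936
3035 = 3*936 + 227
936 = 4*227 + 28
227 = 8*28 + 3
28 = 9*3 + 1
3 = 3*1 + 0
Since gcd(373333, 919207) = 1, back-substitute to write 1 as a combination:
1 = 28 − 9·3
1 = −9·227 + 73·28
1 = 73·936 − 301·227
1 = −301·3035 + 976·936
1 = 976·28251 − 9085·3035
1 = −9085·172541 + 55486·28251
1 = 55486·373333 − 120057·172541
1 = −120057·919207 + 295600·373333
So 373333·295600 ≡ 1 (mod 919207).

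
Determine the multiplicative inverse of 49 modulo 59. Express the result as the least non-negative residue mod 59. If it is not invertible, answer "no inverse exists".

Extended Euclidean algorithm:
59 = 1*49 + 10
49 = 4*10 + 9
10 = 1*9 + 1
9 = 9*1 + 0
gcd = 1, so the inverse exists. Back-substitute:
1 = 10 − 9
1 = −49 + 5·10
1 = 5·59 − 6·49
So 49·(-6) ≡ 1 (mod 59), and -6 ≡ 53 (mod 59).

53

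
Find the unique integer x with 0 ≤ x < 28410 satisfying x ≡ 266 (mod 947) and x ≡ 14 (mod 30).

22994

Write x = 266 + 947·k. Then 947·k ≡ 14 − 266 ≡ 18 (mod 30).
Need 947⁻¹ mod 30. Extended Euclid on (30, 17):
30 = 1×17 + 13
17 = 1×13 + 4
13 = 3×4 + 1
4 = 4×1 + 0
Back-substitute:
1 = 13 − 3·4
1 = −3·17 + 4·13
1 = 4·30 − 7·17
947⁻¹ ≡ 23 (mod 30), so k ≡ 23·18 ≡ 24 (mod 30).
x = 266 + 947·24 = 22994.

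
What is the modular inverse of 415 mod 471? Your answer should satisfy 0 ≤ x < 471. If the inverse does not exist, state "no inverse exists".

Extended Euclidean algorithm:
471 = 1×415 + 56
415 = 7×56 + 23
56 = 2×23 + 10
23 = 2×10 + 3
10 = 3×3 + 1
3 = 3×1 + 0
Since gcd(415, 471) = 1, back-substitute to write 1 as a combination:
1 = 10 − 3·3
1 = −3·23 + 7·10
1 = 7·56 − 17·23
1 = −17·415 + 126·56
1 = 126·471 − 143·415
Thus 415·(-143) ≡ 1 (mod 471); reducing, -143 mod 471 = 328.

328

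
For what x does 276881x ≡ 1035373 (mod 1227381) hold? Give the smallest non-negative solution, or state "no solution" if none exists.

First find gcd(276881, 1227381):
1227381 = 4×276881 + 119857
276881 = 2×119857 + 37167
119857 = 3×37167 + 8356
37167 = 4×8356 + 3743
8356 = 2×3743 + 870
3743 = 4×870 + 263
870 = 3×263 + 81
263 = 3×81 + 20
81 = 4×20 + 1
20 = 20×1 + 0
gcd = 1, so a unique solution mod 1227381 exists.
Back-substitute for the Bézout coefficients:
1 = 81 − 4·20
1 = −4·263 + 13·81
1 = 13·870 − 43·263
1 = −43·3743 + 185·870
1 = 185·8356 − 413·3743
1 = −413·37167 + 1837·8356
1 = 1837·119857 − 5924·37167
1 = −5924·276881 + 13685·119857
1 = 13685·1227381 − 60664·276881
So 276881·(-60664) ≡ 1 (mod 1227381), giving 276881⁻¹ ≡ 1166717.
x ≡ 276881⁻¹·1035373 ≡ 1166717·1035373 ≡ 127622 (mod 1227381).

127622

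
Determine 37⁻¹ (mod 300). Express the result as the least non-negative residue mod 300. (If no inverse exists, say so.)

Extended Euclidean algorithm:
300 = 8·37 + 4
37 = 9·4 + 1
4 = 4·1 + 0
The gcd is 1. Working backward:
1 = 37 − 9·4
1 = −9·300 + 73·37
So 37·73 ≡ 1 (mod 300).

73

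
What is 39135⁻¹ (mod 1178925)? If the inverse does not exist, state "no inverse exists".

no inverse exists

Compute gcd(39135, 1178925):
1178925 = 30·39135 + 4875
39135 = 8·4875 + 135
4875 = 36·135 + 15
135 = 9·15 + 0
The gcd is 15, not 1, hence no inverse exists.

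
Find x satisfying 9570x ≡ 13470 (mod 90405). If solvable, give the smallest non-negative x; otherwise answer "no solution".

First find gcd(9570, 90405):
90405 = 9*9570 + 4275
9570 = 2*4275 + 1020
4275 = 4*1020 + 195
1020 = 5*195 + 45
195 = 4*45 + 15
45 = 3*15 + 0
gcd = 15 and 15 | 13470, so solutions exist. Divide through by 15: 638x ≡ 898 (mod 6027).
Now find 638⁻¹ mod 6027:
6027 = 9×638 + 285
638 = 2×285 + 68
285 = 4×68 + 13
68 = 5×13 + 3
13 = 4×3 + 1
3 = 3×1 + 0
Back-substitute:
1 = 13 − 4·3
1 = −4·68 + 21·13
1 = 21·285 − 88·68
1 = −88·638 + 197·285
1 = 197·6027 − 1861·638
So 638·(-1861) ≡ 1 (mod 6027), i.e. 638⁻¹ ≡ 4166.
Then x ≡ 4166·898 ≡ 4328 (mod 6027); the smallest non-negative solution is x = 4328.

4328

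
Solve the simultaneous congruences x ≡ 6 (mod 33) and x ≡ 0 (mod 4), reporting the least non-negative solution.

72

Write x = 6 + 33·k. Then 33·k ≡ 0 − 6 ≡ 2 (mod 4).
Need 33⁻¹ mod 4. Extended Euclid on (4, 1):
4 = 4×1 + 0
33⁻¹ ≡ 1 (mod 4), so k ≡ 1·2 ≡ 2 (mod 4).
x = 6 + 33·2 = 72.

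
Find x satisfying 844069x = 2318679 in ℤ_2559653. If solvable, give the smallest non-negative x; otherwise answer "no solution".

1732264

First find gcd(844069, 2559653):
2559653 = 3·844069 + 27446
844069 = 30·27446 + 20689
27446 = 1·20689 + 6757
20689 = 3·6757 + 418
6757 = 16·418 + 69
418 = 6·69 + 4
69 = 17·4 + 1
4 = 4·1 + 0
gcd = 1, so a unique solution mod 2559653 exists.
Back-substitute for the Bézout coefficients:
1 = 69 − 17·4
1 = −17·418 + 103·69
1 = 103·6757 − 1665·418
1 = −1665·20689 + 5098·6757
1 = 5098·27446 − 6763·20689
1 = −6763·844069 + 207988·27446
1 = 207988·2559653 − 630727·844069
So 844069·(-630727) ≡ 1 (mod 2559653), giving 844069⁻¹ ≡ 1928926.
x ≡ 844069⁻¹·2318679 ≡ 1928926·2318679 ≡ 1732264 (mod 2559653).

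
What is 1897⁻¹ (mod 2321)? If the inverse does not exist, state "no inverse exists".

1582

Extended Euclidean algorithm:
2321 = 1*1897 + 424
1897 = 4*424 + 201
424 = 2*201 + 22
201 = 9*22 + 3
22 = 7*3 + 1
3 = 3*1 + 0
Since gcd(1897, 2321) = 1, back-substitute to write 1 as a combination:
1 = 22 − 7·3
1 = −7·201 + 64·22
1 = 64·424 − 135·201
1 = −135·1897 + 604·424
1 = 604·2321 − 739·1897
So 1897·(-739) ≡ 1 (mod 2321), and -739 ≡ 1582 (mod 2321).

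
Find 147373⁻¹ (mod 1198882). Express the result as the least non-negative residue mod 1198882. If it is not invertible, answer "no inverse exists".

228895

gcd(1198882, 147373) by repeated division:
1198882 = 8×147373 + 19898
147373 = 7×19898 + 8087
19898 = 2×8087 + 3724
8087 = 2×3724 + 639
3724 = 5×639 + 529
639 = 1×529 + 110
529 = 4×110 + 89
110 = 1×89 + 21
89 = 4×21 + 5
21 = 4×5 + 1
5 = 5×1 + 0
gcd = 1, so the inverse exists. Back-substitute:
1 = 21 − 4·5
1 = −4·89 + 17·21
1 = 17·110 − 21·89
1 = −21·529 + 101·110
1 = 101·639 − 122·529
1 = −122·3724 + 711·639
1 = 711·8087 − 1544·3724
1 = −1544·19898 + 3799·8087
1 = 3799·147373 − 28137·19898
1 = −28137·1198882 + 228895·147373
So 147373·228895 ≡ 1 (mod 1198882).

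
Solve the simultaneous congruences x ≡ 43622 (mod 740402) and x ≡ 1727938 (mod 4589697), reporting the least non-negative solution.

721492916944

Write x = 43622 + 740402·k. Then 740402·k ≡ 1727938 − 43622 ≡ 1684316 (mod 4589697).
Need 740402⁻¹ mod 4589697. Extended Euclid on (4589697, 740402):
4589697 = 6*740402 + 147285
740402 = 5*147285 + 3977
147285 = 37*3977 + 136
3977 = 29*136 + 33
136 = 4*33 + 4
33 = 8*4 + 1
4 = 4*1 + 0
Back-substitute:
1 = 33 − 8·4
1 = −8·136 + 33·33
1 = 33·3977 − 965·136
1 = −965·147285 + 35738·3977
1 = 35738·740402 − 179655·147285
1 = −179655·4589697 + 1113668·740402
740402⁻¹ ≡ 1113668 (mod 4589697), so k ≡ 1113668·1684316 ≡ 974461 (mod 4589697).
x = 43622 + 740402·974461 = 721492916944.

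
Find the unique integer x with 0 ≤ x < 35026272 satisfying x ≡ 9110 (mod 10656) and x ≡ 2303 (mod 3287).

Write x = 9110 + 10656·k. Then 10656·k ≡ 2303 − 9110 ≡ 3054 (mod 3287).
Need 10656⁻¹ mod 3287. Extended Euclid on (3287, 795):
3287 = 4×795 + 107
795 = 7×107 + 46
107 = 2×46 + 15
46 = 3×15 + 1
15 = 15×1 + 0
Back-substitute:
1 = 46 − 3·15
1 = −3·107 + 7·46
1 = 7·795 − 52·107
1 = −52·3287 + 215·795
10656⁻¹ ≡ 215 (mod 3287), so k ≡ 215·3054 ≡ 2497 (mod 3287).
x = 9110 + 10656·2497 = 26617142.

26617142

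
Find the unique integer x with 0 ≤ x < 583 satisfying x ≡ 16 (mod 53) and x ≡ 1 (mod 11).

Write x = 16 + 53·k. Then 53·k ≡ 1 − 16 ≡ 7 (mod 11).
Need 53⁻¹ mod 11. Extended Euclid on (11, 9):
11 = 1*9 + 2
9 = 4*2 + 1
2 = 2*1 + 0
Back-substitute:
1 = 9 − 4·2
1 = −4·11 + 5·9
53⁻¹ ≡ 5 (mod 11), so k ≡ 5·7 ≡ 2 (mod 11).
x = 16 + 53·2 = 122.

122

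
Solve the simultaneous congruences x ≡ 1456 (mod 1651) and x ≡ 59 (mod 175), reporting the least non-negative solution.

88959

Write x = 1456 + 1651·k. Then 1651·k ≡ 59 − 1456 ≡ 3 (mod 175).
Need 1651⁻¹ mod 175. Extended Euclid on (175, 76):
175 = 2*76 + 23
76 = 3*23 + 7
23 = 3*7 + 2
7 = 3*2 + 1
2 = 2*1 + 0
Back-substitute:
1 = 7 − 3·2
1 = −3·23 + 10·7
1 = 10·76 − 33·23
1 = −33·175 + 76·76
1651⁻¹ ≡ 76 (mod 175), so k ≡ 76·3 ≡ 53 (mod 175).
x = 1456 + 1651·53 = 88959.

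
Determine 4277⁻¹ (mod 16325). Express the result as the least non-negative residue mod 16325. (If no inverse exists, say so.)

Apply the Euclidean algorithm to 16325 and 4277:
16325 = 3*4277 + 3494
4277 = 1*3494 + 783
3494 = 4*783 + 362
783 = 2*362 + 59
362 = 6*59 + 8
59 = 7*8 + 3
8 = 2*3 + 2
3 = 1*2 + 1
2 = 2*1 + 0
Since gcd(4277, 16325) = 1, back-substitute to write 1 as a combination:
1 = 3 − 2
1 = −8 + 3·3
1 = 3·59 − 22·8
1 = −22·362 + 135·59
1 = 135·783 − 292·362
1 = −292·3494 + 1303·783
1 = 1303·4277 − 1595·3494
1 = −1595·16325 + 6088·4277
So 4277·6088 ≡ 1 (mod 16325).

6088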